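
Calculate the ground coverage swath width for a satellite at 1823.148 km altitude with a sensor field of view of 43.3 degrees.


FOV = 43.3 deg = 0.7557276 rad
swath = 2 * alt * tan(FOV/2) = 2 * 1823.148 * tan(0.3778638)
swath = 2 * 1823.148 * 0.3969378
swath = 1447.3528 km

1447.3528 km


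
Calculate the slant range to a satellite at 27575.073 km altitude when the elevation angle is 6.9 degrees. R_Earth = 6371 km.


h = 27575.073 km, el = 6.9 deg
d = -R_E*sin(el) + sqrt((R_E*sin(el))^2 + 2*R_E*h + h^2)
d = -6371.0000*sin(0.1204277) + sqrt((6371.0000*0.1201368)^2 + 2*6371.0000*27575.073 + 27575.073^2)
d = 32586.2507 km

32586.2507 km


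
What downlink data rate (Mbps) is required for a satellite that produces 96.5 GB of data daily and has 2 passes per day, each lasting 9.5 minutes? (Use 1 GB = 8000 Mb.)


total contact time = 2 * 9.5 * 60 = 1140.0000 s
data = 96.5 GB = 772000.0000 Mb
rate = 772000.0000 / 1140.0000 = 677.1930 Mbps

677.1930 Mbps


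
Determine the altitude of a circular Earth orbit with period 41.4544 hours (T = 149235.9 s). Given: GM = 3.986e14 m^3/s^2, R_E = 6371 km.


T = 149235.9 s
r = (mu*T^2/(4*pi^2))^(1/3) = (3.986e14 * 149235.9^2 / (4*pi^2))^(1/3)
r = 6.0809961e+07 m = 60809.9611 km
alt = r - R_E = 60809.9611 - 6371 = 54438.9611 km

54438.9611 km


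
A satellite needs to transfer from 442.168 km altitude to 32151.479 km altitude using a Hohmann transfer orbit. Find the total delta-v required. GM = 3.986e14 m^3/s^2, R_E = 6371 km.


r1 = 6813.1680 km = 6.813168e+06 m
r2 = 38522.4790 km = 3.8522479e+07 m
dv1 = sqrt(mu/r1)*(sqrt(2*r2/(r1+r2)) - 1) = 2322.3602 m/s
dv2 = sqrt(mu/r2)*(1 - sqrt(2*r1/(r1+r2))) = 1453.1840 m/s
total dv = |dv1| + |dv2| = 2322.3602 + 1453.1840 = 3775.5442 m/s = 3.7755 km/s

3.7755 km/s


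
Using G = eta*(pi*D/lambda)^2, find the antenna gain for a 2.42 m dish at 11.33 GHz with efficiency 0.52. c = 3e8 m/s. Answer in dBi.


lambda = c/f = 3e8 / 1.133e+10 = 0.02647838 m
G = eta*(pi*D/lambda)^2 = 0.52*(pi*2.42/0.02647838)^2
G = 42869.7678 (linear)
G = 10*log10(42869.7678) = 46.3215 dBi

46.3215 dBi


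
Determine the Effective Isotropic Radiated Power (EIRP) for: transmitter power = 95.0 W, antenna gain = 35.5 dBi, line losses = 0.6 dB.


Pt = 95.0 W = 19.7772 dBW
EIRP = Pt_dBW + Gt - losses = 19.7772 + 35.5 - 0.6 = 54.6772 dBW

54.6772 dBW


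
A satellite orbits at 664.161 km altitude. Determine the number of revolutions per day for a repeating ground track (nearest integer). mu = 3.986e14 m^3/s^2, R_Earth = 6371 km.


r = 7.035161e+06 m
T = 2*pi*sqrt(r^3/mu) = 5872.4900 s = 97.8748 min
revs/day = 1440 / 97.8748 = 14.7127
Rounded: 15 revolutions per day

15 revolutions per day


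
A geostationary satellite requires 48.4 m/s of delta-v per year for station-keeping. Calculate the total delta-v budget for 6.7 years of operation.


dV = rate * years = 48.4 * 6.7
dV = 324.2800 m/s

324.2800 m/s


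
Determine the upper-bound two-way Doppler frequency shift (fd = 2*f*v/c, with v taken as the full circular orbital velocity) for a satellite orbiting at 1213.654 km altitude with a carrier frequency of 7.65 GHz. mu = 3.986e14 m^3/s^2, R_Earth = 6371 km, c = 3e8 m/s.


r = 7.584654e+06 m
v = sqrt(mu/r) = 7249.3782 m/s (worst-case radial velocity)
f = 7.65 GHz = 7.65e+09 Hz
fd = 2*f*v/c = 2*7.65e+09*7249.3782/3.0e+08
fd = 369718.2906 Hz

369718.2906 Hz


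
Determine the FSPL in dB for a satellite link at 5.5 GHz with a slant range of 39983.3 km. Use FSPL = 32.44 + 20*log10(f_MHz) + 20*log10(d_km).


f = 5.5 GHz = 5500.0000 MHz
d = 39983.3 km
FSPL = 32.44 + 20*log10(5500.0000) + 20*log10(39983.3)
FSPL = 32.44 + 74.8073 + 92.0376
FSPL = 199.2848 dB

199.2848 dB


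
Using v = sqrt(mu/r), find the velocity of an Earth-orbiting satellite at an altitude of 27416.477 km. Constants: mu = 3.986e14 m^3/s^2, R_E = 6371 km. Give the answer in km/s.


r = R_E + alt = 6371.0 + 27416.477 = 33787.4770 km = 3.3787477e+07 m
v = sqrt(mu/r) = sqrt(3.986e14 / 3.3787477e+07) = 3434.7155 m/s = 3.4347 km/s

3.4347 km/s


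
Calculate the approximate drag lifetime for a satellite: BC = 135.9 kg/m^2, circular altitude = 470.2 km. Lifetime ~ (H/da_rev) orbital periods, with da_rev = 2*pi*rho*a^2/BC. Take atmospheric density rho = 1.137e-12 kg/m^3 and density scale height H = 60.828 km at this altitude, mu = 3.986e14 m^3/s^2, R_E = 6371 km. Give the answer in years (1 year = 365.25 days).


a = R_E + alt = 6841.2000 km = 6.8412e+06 m
da_rev = 2*pi*rho*a^2/BC = 2*pi*1.137e-12*(6.8412e+06)^2/135.9 = 2.460285 m per revolution
N = H/da_rev = 60828.0000 m / 2.460285 m = 24723.9631 revolutions
P = 2*pi*sqrt(a^3/mu) = 5631.3128 s
lifetime = N*P = 24723.9631 * 5631.3128 = 1.3922837e+08 s = 1611.4395 days
years = 1611.4395 / 365.25 = 4.4119 years

4.4119 years


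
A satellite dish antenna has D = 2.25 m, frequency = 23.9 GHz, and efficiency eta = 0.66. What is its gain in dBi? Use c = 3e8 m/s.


lambda = c/f = 3e8 / 2.39e+10 = 0.0125523 m
G = eta*(pi*D/lambda)^2 = 0.66*(pi*2.25/0.0125523)^2
G = 209296.5211 (linear)
G = 10*log10(209296.5211) = 53.2076 dBi

53.2076 dBi


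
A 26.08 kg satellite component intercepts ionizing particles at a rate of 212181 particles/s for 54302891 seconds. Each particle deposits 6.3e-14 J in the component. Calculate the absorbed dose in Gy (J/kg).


Total energy deposited = rate * time * E_per
  = 212181 * 54302891 * 6.3e-14 = 0.7258886 J
Dose = E_total / mass = 0.7258886 / 26.08
Dose = 0.02783315 Gy

0.0278 Gy


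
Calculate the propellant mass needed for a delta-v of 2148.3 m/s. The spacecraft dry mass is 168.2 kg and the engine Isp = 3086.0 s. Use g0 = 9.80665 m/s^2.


ve = Isp * g0 = 3086.0 * 9.80665 = 30263.321900 m/s
mass ratio = exp(dv/ve) = exp(2148.3/30263.321900) = 1.07356718
m_prop = m_dry * (mr - 1) = 168.2 * (1.07356718 - 1)
m_prop = 12.3740 kg

12.3740 kg


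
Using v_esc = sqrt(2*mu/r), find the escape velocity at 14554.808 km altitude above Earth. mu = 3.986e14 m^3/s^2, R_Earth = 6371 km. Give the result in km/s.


r = 6371.0 + 14554.808 = 20925.8080 km = 2.0925808e+07 m
v_esc = sqrt(2*mu/r) = sqrt(2*3.986e14 / 2.0925808e+07)
v_esc = 6172.2361 m/s = 6.1722 km/s

6.1722 km/s


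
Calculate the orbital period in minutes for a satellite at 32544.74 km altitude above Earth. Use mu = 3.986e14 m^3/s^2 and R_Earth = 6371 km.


r = 38915.7400 km = 3.891574e+07 m
T = 2*pi*sqrt(r^3/mu) = 2*pi*sqrt(5.8935352e+22 / 3.986e14)
T = 76401.0207 s = 1273.3503 min

1273.3503 minutes


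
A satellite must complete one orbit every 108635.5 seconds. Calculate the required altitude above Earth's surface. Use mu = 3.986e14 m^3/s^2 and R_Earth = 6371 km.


T = 108635.5 s
r = (mu*T^2/(4*pi^2))^(1/3) = (3.986e14 * 108635.5^2 / (4*pi^2))^(1/3)
r = 4.9208527e+07 m = 49208.5269 km
alt = r - R_E = 49208.5269 - 6371 = 42837.5269 km

42837.5269 km


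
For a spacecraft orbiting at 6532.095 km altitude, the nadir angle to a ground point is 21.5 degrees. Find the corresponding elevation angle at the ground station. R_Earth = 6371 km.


r = R_E + alt = 12903.0950 km
Law of sines in the satellite / Earth-center / ground-point triangle:
  sin(nadir)/R_E = sin(90 + el)/r  =>  cos(el) = (r/R_E)*sin(nadir)
cos(el) = (12903.0950 / 6371.0000) * sin(21.5 deg) = 0.7422697
el = arccos(0.7422697) = 42.0749 deg
(Earth-central angle = 90 - nadir - el = 26.4251 deg)

42.0749 degrees


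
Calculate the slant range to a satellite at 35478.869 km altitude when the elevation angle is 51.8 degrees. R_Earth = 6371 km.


h = 35478.869 km, el = 51.8 deg
d = -R_E*sin(el) + sqrt((R_E*sin(el))^2 + 2*R_E*h + h^2)
d = -6371.0000*sin(0.9040806) + sqrt((6371.0000*0.7858569)^2 + 2*6371.0000*35478.869 + 35478.869^2)
d = 36657.3056 km

36657.3056 km


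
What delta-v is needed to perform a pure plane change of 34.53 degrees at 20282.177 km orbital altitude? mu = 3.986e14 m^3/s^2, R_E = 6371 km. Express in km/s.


r = 26653.1770 km = 2.6653177e+07 m
V = sqrt(mu/r) = 3867.1779 m/s
di = 34.53 deg = 0.6026622 rad
dV = 2*V*sin(di/2) = 2*3867.1779*sin(0.3013311)
dV = 2295.4918 m/s = 2.2955 km/s

2.2955 km/s


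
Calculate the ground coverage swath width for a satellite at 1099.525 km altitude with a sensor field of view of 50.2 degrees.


FOV = 50.2 deg = 0.8761553 rad
swath = 2 * alt * tan(FOV/2) = 2 * 1099.525 * tan(0.4380776)
swath = 2 * 1099.525 * 0.4684342
swath = 1030.1103 km

1030.1103 km


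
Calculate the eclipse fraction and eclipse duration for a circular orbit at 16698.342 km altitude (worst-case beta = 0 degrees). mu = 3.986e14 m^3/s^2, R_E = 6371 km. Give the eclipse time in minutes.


r = 23069.3420 km
T = 581.1828 min
Eclipse fraction = arcsin(R_E/r)/pi = arcsin(6371.0000/23069.3420)/pi
= arcsin(0.2761674)/pi = 0.08906442
Eclipse duration = 0.08906442 * 581.1828 = 51.7627 min

51.7627 minutes


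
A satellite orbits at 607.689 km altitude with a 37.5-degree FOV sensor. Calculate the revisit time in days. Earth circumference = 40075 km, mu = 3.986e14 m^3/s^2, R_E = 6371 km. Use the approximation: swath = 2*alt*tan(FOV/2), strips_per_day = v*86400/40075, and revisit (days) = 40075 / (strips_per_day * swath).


swath = 2*607.689*tan(0.3272492) = 412.5652 km
v = sqrt(mu/r) = 7557.5621 m/s = 7.5576 km/s
strips/day = v*86400/40075 = 7.5576*86400/40075 = 16.2938
coverage/day = strips * swath = 16.2938 * 412.5652 = 6722.2486 km
revisit = 40075 / 6722.2486 = 5.9615 days

5.9615 days


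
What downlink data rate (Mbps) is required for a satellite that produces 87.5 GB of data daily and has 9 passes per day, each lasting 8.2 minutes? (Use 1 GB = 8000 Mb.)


total contact time = 9 * 8.2 * 60 = 4428.0000 s
data = 87.5 GB = 700000.0000 Mb
rate = 700000.0000 / 4428.0000 = 158.0849 Mbps

158.0849 Mbps


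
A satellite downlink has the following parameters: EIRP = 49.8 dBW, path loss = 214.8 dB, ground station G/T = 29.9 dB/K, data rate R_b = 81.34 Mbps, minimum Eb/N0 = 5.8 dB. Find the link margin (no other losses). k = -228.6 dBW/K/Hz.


C/N0 = EIRP - FSPL + G/T - k = 49.8 - 214.8 + 29.9 - (-228.6)
C/N0 = 93.5000 dB-Hz
R_b = 81.34 Mbps = 8.134e+07 bps -> 10*log10(R_b) = 79.1030 dB-Hz
Eb/N0 = C/N0 - 10*log10(R_b) = 93.5000 - 79.1030 = 14.3970 dB
Margin = Eb/N0 - Eb/N0_req = 14.3970 - 5.8 = 8.5970 dB (link closes)

8.5970 dB


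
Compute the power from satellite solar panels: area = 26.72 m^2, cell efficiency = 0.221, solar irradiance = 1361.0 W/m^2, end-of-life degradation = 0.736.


P = area * eta * S * degradation
P = 26.72 * 0.221 * 1361.0 * 0.736
P = 5915.1351 W

5915.1351 W


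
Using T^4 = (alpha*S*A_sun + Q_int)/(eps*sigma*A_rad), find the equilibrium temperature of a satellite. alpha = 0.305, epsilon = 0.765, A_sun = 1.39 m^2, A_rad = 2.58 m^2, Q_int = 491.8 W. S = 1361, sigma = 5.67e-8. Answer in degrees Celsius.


Numerator = alpha*S*A_sun + Q_int = 0.305*1361*1.39 + 491.8 = 1068.7959 W
Denominator = eps*sigma*A_rad = 0.765*5.67e-8*2.58 = 1.1190879e-07 W/K^4
T^4 = 9.5505988e+09 K^4
T = 312.6134 K = 39.4634 C

39.4634 degrees Celsius


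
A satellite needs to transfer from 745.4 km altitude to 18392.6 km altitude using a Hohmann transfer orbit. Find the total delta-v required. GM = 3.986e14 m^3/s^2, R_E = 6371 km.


r1 = 7116.4000 km = 7.1164e+06 m
r2 = 24763.6000 km = 2.47636e+07 m
dv1 = sqrt(mu/r1)*(sqrt(2*r2/(r1+r2)) - 1) = 1844.1912 m/s
dv2 = sqrt(mu/r2)*(1 - sqrt(2*r1/(r1+r2))) = 1331.3104 m/s
total dv = |dv1| + |dv2| = 1844.1912 + 1331.3104 = 3175.5016 m/s = 3.1755 km/s

3.1755 km/s


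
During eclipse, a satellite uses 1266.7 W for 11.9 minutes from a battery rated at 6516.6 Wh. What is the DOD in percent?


E_used = P * t / 60 = 1266.7 * 11.9 / 60 = 251.2288 Wh
DOD = E_used / E_total * 100 = 251.2288 / 6516.6 * 100
DOD = 3.8552 %

3.8552 %


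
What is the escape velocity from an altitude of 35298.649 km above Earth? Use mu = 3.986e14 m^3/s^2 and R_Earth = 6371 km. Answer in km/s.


r = 6371.0 + 35298.649 = 41669.6490 km = 4.1669649e+07 m
v_esc = sqrt(2*mu/r) = sqrt(2*3.986e14 / 4.1669649e+07)
v_esc = 4373.9491 m/s = 4.3739 km/s

4.3739 km/s


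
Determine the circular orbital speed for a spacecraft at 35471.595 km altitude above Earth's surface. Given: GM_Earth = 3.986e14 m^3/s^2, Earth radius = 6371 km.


r = R_E + alt = 6371.0 + 35471.595 = 41842.5950 km = 4.1842595e+07 m
v = sqrt(mu/r) = sqrt(3.986e14 / 4.1842595e+07) = 3086.4507 m/s = 3.0865 km/s

3.0865 km/s


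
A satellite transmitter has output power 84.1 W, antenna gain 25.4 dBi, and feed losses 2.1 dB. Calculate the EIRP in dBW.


Pt = 84.1 W = 19.2480 dBW
EIRP = Pt_dBW + Gt - losses = 19.2480 + 25.4 - 2.1 = 42.5480 dBW

42.5480 dBW


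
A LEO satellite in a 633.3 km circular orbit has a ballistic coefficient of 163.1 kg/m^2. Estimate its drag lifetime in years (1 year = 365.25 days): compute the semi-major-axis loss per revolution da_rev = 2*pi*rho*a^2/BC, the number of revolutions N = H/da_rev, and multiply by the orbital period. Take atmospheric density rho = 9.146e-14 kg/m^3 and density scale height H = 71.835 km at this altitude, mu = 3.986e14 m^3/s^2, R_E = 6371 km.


a = R_E + alt = 7004.3000 km = 7.0043e+06 m
da_rev = 2*pi*rho*a^2/BC = 2*pi*9.146e-14*(7.0043e+06)^2/163.1 = 0.172856845 m per revolution
N = H/da_rev = 71835.0000 m / 0.172856845 m = 415575.0959 revolutions
P = 2*pi*sqrt(a^3/mu) = 5833.8913 s
lifetime = N*P = 415575.0959 * 5833.8913 = 2.4244199e+09 s = 28060.4157 days
years = 28060.4157 / 365.25 = 76.8252 years

76.8252 years


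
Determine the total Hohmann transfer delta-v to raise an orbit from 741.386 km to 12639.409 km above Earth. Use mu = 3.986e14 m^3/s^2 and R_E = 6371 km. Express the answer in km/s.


r1 = 7112.3860 km = 7.112386e+06 m
r2 = 19010.4090 km = 1.9010409e+07 m
dv1 = sqrt(mu/r1)*(sqrt(2*r2/(r1+r2)) - 1) = 1545.3493 m/s
dv2 = sqrt(mu/r2)*(1 - sqrt(2*r1/(r1+r2))) = 1200.0429 m/s
total dv = |dv1| + |dv2| = 1545.3493 + 1200.0429 = 2745.3923 m/s = 2.7454 km/s

2.7454 km/s


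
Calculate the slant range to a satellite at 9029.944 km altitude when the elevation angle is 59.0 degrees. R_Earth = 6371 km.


h = 9029.944 km, el = 59.0 deg
d = -R_E*sin(el) + sqrt((R_E*sin(el))^2 + 2*R_E*h + h^2)
d = -6371.0000*sin(1.0297) + sqrt((6371.0000*0.8571673)^2 + 2*6371.0000*9029.944 + 9029.944^2)
d = 9586.3157 km

9586.3157 km


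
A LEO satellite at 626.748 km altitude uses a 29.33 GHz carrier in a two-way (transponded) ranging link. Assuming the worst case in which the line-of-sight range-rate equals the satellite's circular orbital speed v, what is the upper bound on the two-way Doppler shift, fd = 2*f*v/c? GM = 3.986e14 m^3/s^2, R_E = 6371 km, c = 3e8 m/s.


r = 6.997748e+06 m
v = sqrt(mu/r) = 7547.2632 m/s (worst-case radial velocity)
f = 29.33 GHz = 2.933e+10 Hz
fd = 2*f*v/c = 2*2.933e+10*7547.2632/3.0e+08
fd = 1.4757415e+06 Hz

1.4757e+06 Hz


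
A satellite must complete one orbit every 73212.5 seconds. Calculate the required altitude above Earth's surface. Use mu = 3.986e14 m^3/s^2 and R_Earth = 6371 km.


T = 73212.5 s
r = (mu*T^2/(4*pi^2))^(1/3) = (3.986e14 * 73212.5^2 / (4*pi^2))^(1/3)
r = 3.7825326e+07 m = 37825.3258 km
alt = r - R_E = 37825.3258 - 6371 = 31454.3258 km

31454.3258 km


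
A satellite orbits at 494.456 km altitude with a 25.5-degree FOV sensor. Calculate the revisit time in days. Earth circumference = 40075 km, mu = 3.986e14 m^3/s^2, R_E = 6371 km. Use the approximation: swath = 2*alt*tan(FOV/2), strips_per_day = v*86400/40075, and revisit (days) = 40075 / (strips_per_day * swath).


swath = 2*494.456*tan(0.2225295) = 223.7679 km
v = sqrt(mu/r) = 7619.6312 m/s = 7.6196 km/s
strips/day = v*86400/40075 = 7.6196*86400/40075 = 16.4276
coverage/day = strips * swath = 16.4276 * 223.7679 = 3675.9706 km
revisit = 40075 / 3675.9706 = 10.9019 days

10.9019 days


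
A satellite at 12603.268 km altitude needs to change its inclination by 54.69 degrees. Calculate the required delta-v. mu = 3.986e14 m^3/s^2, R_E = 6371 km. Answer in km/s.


r = 18974.2680 km = 1.8974268e+07 m
V = sqrt(mu/r) = 4583.3828 m/s
di = 54.69 deg = 0.9545206 rad
dV = 2*V*sin(di/2) = 2*4583.3828*sin(0.4772603)
dV = 4210.7293 m/s = 4.2107 km/s

4.2107 km/s


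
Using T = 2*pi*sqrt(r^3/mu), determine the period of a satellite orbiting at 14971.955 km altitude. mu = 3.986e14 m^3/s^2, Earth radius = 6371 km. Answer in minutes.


r = 21342.9550 km = 2.1342955e+07 m
T = 2*pi*sqrt(r^3/mu) = 2*pi*sqrt(9.7221797e+21 / 3.986e14)
T = 31030.8051 s = 517.1801 min

517.1801 minutes


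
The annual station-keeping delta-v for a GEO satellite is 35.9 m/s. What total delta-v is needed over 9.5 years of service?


dV = rate * years = 35.9 * 9.5
dV = 341.0500 m/s

341.0500 m/s


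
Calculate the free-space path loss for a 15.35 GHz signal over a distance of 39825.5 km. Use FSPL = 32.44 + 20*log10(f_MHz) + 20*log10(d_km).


f = 15.35 GHz = 15350.0000 MHz
d = 39825.5 km
FSPL = 32.44 + 20*log10(15350.0000) + 20*log10(39825.5)
FSPL = 32.44 + 83.7222 + 92.0032
FSPL = 208.1654 dB

208.1654 dB


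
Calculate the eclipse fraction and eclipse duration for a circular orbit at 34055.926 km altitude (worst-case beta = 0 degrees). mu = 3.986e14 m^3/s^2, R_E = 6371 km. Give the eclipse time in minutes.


r = 40426.9260 km
T = 1348.2364 min
Eclipse fraction = arcsin(R_E/r)/pi = arcsin(6371.0000/40426.9260)/pi
= arcsin(0.157593)/pi = 0.0503734
Eclipse duration = 0.0503734 * 1348.2364 = 67.9153 min

67.9153 minutes


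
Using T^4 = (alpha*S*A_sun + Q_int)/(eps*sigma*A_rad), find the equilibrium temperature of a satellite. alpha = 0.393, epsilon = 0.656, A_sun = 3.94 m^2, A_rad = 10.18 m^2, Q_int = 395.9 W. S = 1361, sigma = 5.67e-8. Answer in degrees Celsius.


Numerator = alpha*S*A_sun + Q_int = 0.393*1361*3.94 + 395.9 = 2503.2996 W
Denominator = eps*sigma*A_rad = 0.656*5.67e-8*10.18 = 3.7864714e-07 W/K^4
T^4 = 6.6111674e+09 K^4
T = 285.1475 K = 11.9975 C

11.9975 degrees Celsius


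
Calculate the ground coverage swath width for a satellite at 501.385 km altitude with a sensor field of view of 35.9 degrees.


FOV = 35.9 deg = 0.6265732 rad
swath = 2 * alt * tan(FOV/2) = 2 * 501.385 * tan(0.3132866)
swath = 2 * 501.385 * 0.3239552
swath = 324.8525 km

324.8525 km


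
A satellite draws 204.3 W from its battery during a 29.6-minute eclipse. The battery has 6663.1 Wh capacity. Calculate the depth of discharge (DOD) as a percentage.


E_used = P * t / 60 = 204.3 * 29.6 / 60 = 100.7880 Wh
DOD = E_used / E_total * 100 = 100.7880 / 6663.1 * 100
DOD = 1.5126 %

1.5126 %


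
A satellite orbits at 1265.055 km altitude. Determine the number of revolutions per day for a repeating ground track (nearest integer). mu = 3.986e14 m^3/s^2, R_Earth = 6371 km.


r = 7.636055e+06 m
T = 2*pi*sqrt(r^3/mu) = 6640.7142 s = 110.6786 min
revs/day = 1440 / 110.6786 = 13.0106
Rounded: 13 revolutions per day

13 revolutions per day


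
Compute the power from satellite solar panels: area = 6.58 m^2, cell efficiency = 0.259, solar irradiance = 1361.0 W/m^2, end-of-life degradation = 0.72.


P = area * eta * S * degradation
P = 6.58 * 0.259 * 1361.0 * 0.72
P = 1669.9993 W

1669.9993 W


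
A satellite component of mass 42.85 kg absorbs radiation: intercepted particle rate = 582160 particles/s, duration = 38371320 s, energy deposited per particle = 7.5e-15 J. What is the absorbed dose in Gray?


Total energy deposited = rate * time * E_per
  = 582160 * 38371320 * 7.5e-15 = 0.1675369 J
Dose = E_total / mass = 0.1675369 / 42.85
Dose = 0.003909845 Gy

0.0039 Gy


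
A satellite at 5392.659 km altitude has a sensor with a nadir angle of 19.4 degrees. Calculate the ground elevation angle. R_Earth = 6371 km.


r = R_E + alt = 11763.6590 km
Law of sines in the satellite / Earth-center / ground-point triangle:
  sin(nadir)/R_E = sin(90 + el)/r  =>  cos(el) = (r/R_E)*sin(nadir)
cos(el) = (11763.6590 / 6371.0000) * sin(19.4 deg) = 0.6133151
el = arccos(0.6133151) = 52.1704 deg
(Earth-central angle = 90 - nadir - el = 18.4296 deg)

52.1704 degrees


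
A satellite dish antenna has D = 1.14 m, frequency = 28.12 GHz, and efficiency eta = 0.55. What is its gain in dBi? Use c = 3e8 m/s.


lambda = c/f = 3e8 / 2.812e+10 = 0.01066856 m
G = eta*(pi*D/lambda)^2 = 0.55*(pi*1.14/0.01066856)^2
G = 61981.2400 (linear)
G = 10*log10(61981.2400) = 47.9226 dBi

47.9226 dBi


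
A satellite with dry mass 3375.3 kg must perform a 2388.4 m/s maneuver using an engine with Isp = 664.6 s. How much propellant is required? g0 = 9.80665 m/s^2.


ve = Isp * g0 = 664.6 * 9.80665 = 6517.499590 m/s
mass ratio = exp(dv/ve) = exp(2388.4/6517.499590) = 1.44261805
m_prop = m_dry * (mr - 1) = 3375.3 * (1.44261805 - 1)
m_prop = 1493.9687 kg

1493.9687 kg


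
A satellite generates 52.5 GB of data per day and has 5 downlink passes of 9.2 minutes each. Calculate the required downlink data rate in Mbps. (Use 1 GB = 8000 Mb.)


total contact time = 5 * 9.2 * 60 = 2760.0000 s
data = 52.5 GB = 420000.0000 Mb
rate = 420000.0000 / 2760.0000 = 152.1739 Mbps

152.1739 Mbps


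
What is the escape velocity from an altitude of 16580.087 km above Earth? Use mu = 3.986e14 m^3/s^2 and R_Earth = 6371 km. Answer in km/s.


r = 6371.0 + 16580.087 = 22951.0870 km = 2.2951087e+07 m
v_esc = sqrt(2*mu/r) = sqrt(2*3.986e14 / 2.2951087e+07)
v_esc = 5893.6184 m/s = 5.8936 km/s

5.8936 km/s


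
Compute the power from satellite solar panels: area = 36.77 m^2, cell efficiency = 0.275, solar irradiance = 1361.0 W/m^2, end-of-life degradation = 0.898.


P = area * eta * S * degradation
P = 36.77 * 0.275 * 1361.0 * 0.898
P = 12358.3584 W

12358.3584 W


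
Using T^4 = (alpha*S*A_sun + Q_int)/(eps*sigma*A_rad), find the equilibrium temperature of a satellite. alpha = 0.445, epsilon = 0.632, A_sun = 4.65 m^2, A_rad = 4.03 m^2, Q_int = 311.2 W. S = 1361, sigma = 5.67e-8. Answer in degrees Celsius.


Numerator = alpha*S*A_sun + Q_int = 0.445*1361*4.65 + 311.2 = 3127.4493 W
Denominator = eps*sigma*A_rad = 0.632*5.67e-8*4.03 = 1.4441263e-07 W/K^4
T^4 = 2.1656341e+10 K^4
T = 383.6156 K = 110.4656 C

110.4656 degrees Celsius


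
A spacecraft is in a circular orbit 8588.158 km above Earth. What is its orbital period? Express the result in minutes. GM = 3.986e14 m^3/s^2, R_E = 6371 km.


r = 14959.1580 km = 1.4959158e+07 m
T = 2*pi*sqrt(r^3/mu) = 2*pi*sqrt(3.3475066e+21 / 3.986e14)
T = 18208.4067 s = 303.4734 min

303.4734 minutes


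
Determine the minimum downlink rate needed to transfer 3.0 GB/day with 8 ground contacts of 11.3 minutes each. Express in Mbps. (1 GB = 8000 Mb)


total contact time = 8 * 11.3 * 60 = 5424.0000 s
data = 3.0 GB = 24000.0000 Mb
rate = 24000.0000 / 5424.0000 = 4.4248 Mbps

4.4248 Mbps


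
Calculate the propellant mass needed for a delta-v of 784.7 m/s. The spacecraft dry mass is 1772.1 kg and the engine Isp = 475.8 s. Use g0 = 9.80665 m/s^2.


ve = Isp * g0 = 475.8 * 9.80665 = 4666.004070 m/s
mass ratio = exp(dv/ve) = exp(784.7/4666.004070) = 1.18314232
m_prop = m_dry * (mr - 1) = 1772.1 * (1.18314232 - 1)
m_prop = 324.5465 kg

324.5465 kg


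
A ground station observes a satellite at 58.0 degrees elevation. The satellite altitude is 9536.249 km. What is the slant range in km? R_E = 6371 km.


h = 9536.249 km, el = 58.0 deg
d = -R_E*sin(el) + sqrt((R_E*sin(el))^2 + 2*R_E*h + h^2)
d = -6371.0000*sin(1.0123) + sqrt((6371.0000*0.8480481)^2 + 2*6371.0000*9536.249 + 9536.249^2)
d = 10141.9373 km

10141.9373 km


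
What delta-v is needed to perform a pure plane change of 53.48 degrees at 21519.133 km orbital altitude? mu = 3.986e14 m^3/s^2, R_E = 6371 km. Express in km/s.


r = 27890.1330 km = 2.7890133e+07 m
V = sqrt(mu/r) = 3780.4487 m/s
di = 53.48 deg = 0.9334021 rad
dV = 2*V*sin(di/2) = 2*3780.4487*sin(0.466701)
dV = 3401.9697 m/s = 3.4020 km/s

3.4020 km/s


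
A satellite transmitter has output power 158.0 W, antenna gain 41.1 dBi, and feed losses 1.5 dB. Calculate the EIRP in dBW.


Pt = 158.0 W = 21.9866 dBW
EIRP = Pt_dBW + Gt - losses = 21.9866 + 41.1 - 1.5 = 61.5866 dBW

61.5866 dBW


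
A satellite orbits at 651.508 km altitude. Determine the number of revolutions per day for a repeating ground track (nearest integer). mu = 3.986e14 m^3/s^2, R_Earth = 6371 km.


r = 7.022508e+06 m
T = 2*pi*sqrt(r^3/mu) = 5856.6542 s = 97.6109 min
revs/day = 1440 / 97.6109 = 14.7525
Rounded: 15 revolutions per day

15 revolutions per day


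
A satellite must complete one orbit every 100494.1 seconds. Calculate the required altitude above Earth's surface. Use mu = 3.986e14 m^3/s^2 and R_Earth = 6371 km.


T = 100494.1 s
r = (mu*T^2/(4*pi^2))^(1/3) = (3.986e14 * 100494.1^2 / (4*pi^2))^(1/3)
r = 4.6718214e+07 m = 46718.2137 km
alt = r - R_E = 46718.2137 - 6371 = 40347.2137 km

40347.2137 km


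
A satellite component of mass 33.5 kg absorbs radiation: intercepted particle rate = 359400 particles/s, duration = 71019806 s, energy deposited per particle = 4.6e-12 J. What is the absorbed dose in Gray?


Total energy deposited = rate * time * E_per
  = 359400 * 71019806 * 4.6e-12 = 117.4128 J
Dose = E_total / mass = 117.4128 / 33.5
Dose = 3.5049 Gy

3.5049 Gy


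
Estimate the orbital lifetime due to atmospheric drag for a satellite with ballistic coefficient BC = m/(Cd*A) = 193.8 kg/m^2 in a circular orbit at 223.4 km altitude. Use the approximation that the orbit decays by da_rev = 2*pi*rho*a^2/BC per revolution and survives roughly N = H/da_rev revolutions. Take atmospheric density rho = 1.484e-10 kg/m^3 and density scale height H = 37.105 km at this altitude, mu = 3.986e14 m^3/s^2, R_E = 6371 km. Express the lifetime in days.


a = R_E + alt = 6594.4000 km = 6.5944e+06 m
da_rev = 2*pi*rho*a^2/BC = 2*pi*1.484e-10*(6.5944e+06)^2/193.8 = 209.223552 m per revolution
N = H/da_rev = 37105.0000 m / 209.223552 m = 177.3462 revolutions
P = 2*pi*sqrt(a^3/mu) = 5329.3489 s
lifetime = N*P = 177.3462 * 5329.3489 = 945139.7245 s = 10.9391 days

10.9391 days


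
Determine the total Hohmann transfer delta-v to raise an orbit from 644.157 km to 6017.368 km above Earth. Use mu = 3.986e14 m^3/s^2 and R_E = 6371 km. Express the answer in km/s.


r1 = 7015.1570 km = 7.015157e+06 m
r2 = 12388.3680 km = 1.2388368e+07 m
dv1 = sqrt(mu/r1)*(sqrt(2*r2/(r1+r2)) - 1) = 979.9905 m/s
dv2 = sqrt(mu/r2)*(1 - sqrt(2*r1/(r1+r2))) = 848.9126 m/s
total dv = |dv1| + |dv2| = 979.9905 + 848.9126 = 1828.9031 m/s = 1.8289 km/s

1.8289 km/s


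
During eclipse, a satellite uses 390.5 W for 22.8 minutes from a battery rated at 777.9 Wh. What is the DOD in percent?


E_used = P * t / 60 = 390.5 * 22.8 / 60 = 148.3900 Wh
DOD = E_used / E_total * 100 = 148.3900 / 777.9 * 100
DOD = 19.0757 %

19.0757 %


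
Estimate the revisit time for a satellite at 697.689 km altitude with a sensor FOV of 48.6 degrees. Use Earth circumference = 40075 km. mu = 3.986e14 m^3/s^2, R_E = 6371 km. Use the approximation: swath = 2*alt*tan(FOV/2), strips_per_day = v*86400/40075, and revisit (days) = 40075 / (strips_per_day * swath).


swath = 2*697.689*tan(0.424115) = 630.0373 km
v = sqrt(mu/r) = 7509.2958 m/s = 7.5093 km/s
strips/day = v*86400/40075 = 7.5093*86400/40075 = 16.1897
coverage/day = strips * swath = 16.1897 * 630.0373 = 10200.1299 km
revisit = 40075 / 10200.1299 = 3.9289 days

3.9289 days


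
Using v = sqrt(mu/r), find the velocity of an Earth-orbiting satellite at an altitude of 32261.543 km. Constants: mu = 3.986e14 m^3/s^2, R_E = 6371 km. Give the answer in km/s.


r = R_E + alt = 6371.0 + 32261.543 = 38632.5430 km = 3.8632543e+07 m
v = sqrt(mu/r) = sqrt(3.986e14 / 3.8632543e+07) = 3212.1218 m/s = 3.2121 km/s

3.2121 km/s


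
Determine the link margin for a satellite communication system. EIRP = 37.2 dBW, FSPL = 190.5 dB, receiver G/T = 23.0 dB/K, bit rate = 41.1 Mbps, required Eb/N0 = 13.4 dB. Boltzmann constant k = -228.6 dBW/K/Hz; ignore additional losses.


C/N0 = EIRP - FSPL + G/T - k = 37.2 - 190.5 + 23.0 - (-228.6)
C/N0 = 98.3000 dB-Hz
R_b = 41.1 Mbps = 4.11e+07 bps -> 10*log10(R_b) = 76.1384 dB-Hz
Eb/N0 = C/N0 - 10*log10(R_b) = 98.3000 - 76.1384 = 22.1616 dB
Margin = Eb/N0 - Eb/N0_req = 22.1616 - 13.4 = 8.7616 dB (link closes)

8.7616 dB


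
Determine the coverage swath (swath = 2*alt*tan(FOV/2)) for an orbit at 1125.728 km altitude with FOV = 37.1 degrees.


FOV = 37.1 deg = 0.6475172 rad
swath = 2 * alt * tan(FOV/2) = 2 * 1125.728 * tan(0.3237586)
swath = 2 * 1125.728 * 0.335566
swath = 755.5120 km

755.5120 km


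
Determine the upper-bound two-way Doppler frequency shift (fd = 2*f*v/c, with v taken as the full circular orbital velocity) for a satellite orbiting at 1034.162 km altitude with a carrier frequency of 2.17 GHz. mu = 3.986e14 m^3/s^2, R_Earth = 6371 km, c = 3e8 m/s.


r = 7.405162e+06 m
v = sqrt(mu/r) = 7336.7102 m/s (worst-case radial velocity)
f = 2.17 GHz = 2.17e+09 Hz
fd = 2*f*v/c = 2*2.17e+09*7336.7102/3.0e+08
fd = 106137.7410 Hz

106137.7410 Hz


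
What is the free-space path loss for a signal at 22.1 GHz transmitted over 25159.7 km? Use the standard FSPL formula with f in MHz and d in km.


f = 22.1 GHz = 22100.0000 MHz
d = 25159.7 km
FSPL = 32.44 + 20*log10(22100.0000) + 20*log10(25159.7)
FSPL = 32.44 + 86.8878 + 88.0141
FSPL = 207.3420 dB

207.3420 dB


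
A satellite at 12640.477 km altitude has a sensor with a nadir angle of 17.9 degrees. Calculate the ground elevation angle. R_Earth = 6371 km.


r = R_E + alt = 19011.4770 km
Law of sines in the satellite / Earth-center / ground-point triangle:
  sin(nadir)/R_E = sin(90 + el)/r  =>  cos(el) = (r/R_E)*sin(nadir)
cos(el) = (19011.4770 / 6371.0000) * sin(17.9 deg) = 0.9171721
el = arccos(0.9171721) = 23.4839 deg
(Earth-central angle = 90 - nadir - el = 48.6161 deg)

23.4839 degrees


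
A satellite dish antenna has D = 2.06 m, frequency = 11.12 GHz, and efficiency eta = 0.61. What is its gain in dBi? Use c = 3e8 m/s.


lambda = c/f = 3e8 / 1.112e+10 = 0.02697842 m
G = eta*(pi*D/lambda)^2 = 0.61*(pi*2.06/0.02697842)^2
G = 35101.9373 (linear)
G = 10*log10(35101.9373) = 45.4533 dBi

45.4533 dBi


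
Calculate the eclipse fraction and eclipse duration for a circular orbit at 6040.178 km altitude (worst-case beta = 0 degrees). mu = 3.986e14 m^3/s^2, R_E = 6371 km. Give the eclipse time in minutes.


r = 12411.1780 km
T = 229.3398 min
Eclipse fraction = arcsin(R_E/r)/pi = arcsin(6371.0000/12411.1780)/pi
= arcsin(0.5133276)/pi = 0.1715874
Eclipse duration = 0.1715874 * 229.3398 = 39.3518 min

39.3518 minutes


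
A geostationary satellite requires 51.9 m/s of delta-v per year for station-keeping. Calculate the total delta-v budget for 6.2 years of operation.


dV = rate * years = 51.9 * 6.2
dV = 321.7800 m/s

321.7800 m/s


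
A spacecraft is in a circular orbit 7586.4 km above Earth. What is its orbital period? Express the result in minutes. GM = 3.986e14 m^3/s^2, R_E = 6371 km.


r = 13957.4000 km = 1.39574e+07 m
T = 2*pi*sqrt(r^3/mu) = 2*pi*sqrt(2.7190273e+21 / 3.986e14)
T = 16410.3562 s = 273.5059 min

273.5059 minutes


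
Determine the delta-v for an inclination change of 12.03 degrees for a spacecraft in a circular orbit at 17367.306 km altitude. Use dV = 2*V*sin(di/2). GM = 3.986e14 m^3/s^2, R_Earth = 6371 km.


r = 23738.3060 km = 2.3738306e+07 m
V = sqrt(mu/r) = 4097.7342 m/s
di = 12.03 deg = 0.2099631 rad
dV = 2*V*sin(di/2) = 2*4097.7342*sin(0.1049816)
dV = 858.7935 m/s = 0.8587935 km/s

0.8588 km/s


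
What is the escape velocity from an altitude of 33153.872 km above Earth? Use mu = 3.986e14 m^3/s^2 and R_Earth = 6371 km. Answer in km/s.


r = 6371.0 + 33153.872 = 39524.8720 km = 3.9524872e+07 m
v_esc = sqrt(2*mu/r) = sqrt(2*3.986e14 / 3.9524872e+07)
v_esc = 4491.0554 m/s = 4.4911 km/s

4.4911 km/s


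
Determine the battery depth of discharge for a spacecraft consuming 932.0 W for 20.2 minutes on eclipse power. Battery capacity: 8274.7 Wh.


E_used = P * t / 60 = 932.0 * 20.2 / 60 = 313.7733 Wh
DOD = E_used / E_total * 100 = 313.7733 / 8274.7 * 100
DOD = 3.7920 %

3.7920 %


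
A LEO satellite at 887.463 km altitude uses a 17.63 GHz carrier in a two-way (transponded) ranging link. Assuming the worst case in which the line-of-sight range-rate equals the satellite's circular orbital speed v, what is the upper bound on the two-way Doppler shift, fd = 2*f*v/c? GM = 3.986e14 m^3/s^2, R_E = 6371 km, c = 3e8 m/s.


r = 7.258463e+06 m
v = sqrt(mu/r) = 7410.4796 m/s (worst-case radial velocity)
f = 17.63 GHz = 1.763e+10 Hz
fd = 2*f*v/c = 2*1.763e+10*7410.4796/3.0e+08
fd = 870978.3639 Hz

870978.3639 Hz


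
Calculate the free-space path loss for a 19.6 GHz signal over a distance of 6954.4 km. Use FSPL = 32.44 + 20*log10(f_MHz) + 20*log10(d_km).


f = 19.6 GHz = 19600.0000 MHz
d = 6954.4 km
FSPL = 32.44 + 20*log10(19600.0000) + 20*log10(6954.4)
FSPL = 32.44 + 85.8451 + 76.8452
FSPL = 195.1303 dB

195.1303 dB


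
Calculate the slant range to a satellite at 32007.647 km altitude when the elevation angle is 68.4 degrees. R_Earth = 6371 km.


h = 32007.647 km, el = 68.4 deg
d = -R_E*sin(el) + sqrt((R_E*sin(el))^2 + 2*R_E*h + h^2)
d = -6371.0000*sin(1.1938) + sqrt((6371.0000*0.9297765)^2 + 2*6371.0000*32007.647 + 32007.647^2)
d = 32383.3126 km

32383.3126 km


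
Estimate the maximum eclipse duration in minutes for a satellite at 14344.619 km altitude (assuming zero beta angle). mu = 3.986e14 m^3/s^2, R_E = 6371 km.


r = 20715.6190 km
T = 494.5462 min
Eclipse fraction = arcsin(R_E/r)/pi = arcsin(6371.0000/20715.6190)/pi
= arcsin(0.3075457)/pi = 0.0995077
Eclipse duration = 0.0995077 * 494.5462 = 49.2112 min

49.2112 minutes


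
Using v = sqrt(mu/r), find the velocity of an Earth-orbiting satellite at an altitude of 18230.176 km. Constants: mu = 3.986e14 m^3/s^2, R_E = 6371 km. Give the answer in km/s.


r = R_E + alt = 6371.0 + 18230.176 = 24601.1760 km = 2.4601176e+07 m
v = sqrt(mu/r) = sqrt(3.986e14 / 2.4601176e+07) = 4025.2301 m/s = 4.0252 km/s

4.0252 km/s


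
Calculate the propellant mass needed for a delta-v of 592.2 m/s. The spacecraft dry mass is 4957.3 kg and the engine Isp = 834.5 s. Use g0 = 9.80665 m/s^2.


ve = Isp * g0 = 834.5 * 9.80665 = 8183.649425 m/s
mass ratio = exp(dv/ve) = exp(592.2/8183.649425) = 1.07504638
m_prop = m_dry * (mr - 1) = 4957.3 * (1.07504638 - 1)
m_prop = 372.0274 kg

372.0274 kg


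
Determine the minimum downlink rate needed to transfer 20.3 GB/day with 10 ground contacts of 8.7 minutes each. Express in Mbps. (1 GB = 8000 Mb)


total contact time = 10 * 8.7 * 60 = 5220.0000 s
data = 20.3 GB = 162400.0000 Mb
rate = 162400.0000 / 5220.0000 = 31.1111 Mbps

31.1111 Mbps


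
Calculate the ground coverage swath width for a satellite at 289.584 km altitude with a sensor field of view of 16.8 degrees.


FOV = 16.8 deg = 0.2932153 rad
swath = 2 * alt * tan(FOV/2) = 2 * 289.584 * tan(0.1466077)
swath = 2 * 289.584 * 0.1476672
swath = 85.5241 km

85.5241 km


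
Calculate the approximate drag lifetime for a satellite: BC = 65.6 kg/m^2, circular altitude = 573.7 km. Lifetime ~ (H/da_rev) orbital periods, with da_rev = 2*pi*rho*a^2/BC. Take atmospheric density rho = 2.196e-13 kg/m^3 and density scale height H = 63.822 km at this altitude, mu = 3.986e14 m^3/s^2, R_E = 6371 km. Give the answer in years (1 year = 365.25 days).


a = R_E + alt = 6944.7000 km = 6.9447e+06 m
da_rev = 2*pi*rho*a^2/BC = 2*pi*2.196e-13*(6.9447e+06)^2/65.6 = 1.014414 m per revolution
N = H/da_rev = 63822.0000 m / 1.014414 m = 62915.1253 revolutions
P = 2*pi*sqrt(a^3/mu) = 5759.5885 s
lifetime = N*P = 62915.1253 * 5759.5885 = 3.6236523e+08 s = 4194.0420 days
years = 4194.0420 / 365.25 = 11.4827 years

11.4827 years


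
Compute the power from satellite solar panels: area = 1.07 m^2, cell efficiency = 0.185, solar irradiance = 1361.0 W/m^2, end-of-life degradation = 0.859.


P = area * eta * S * degradation
P = 1.07 * 0.185 * 1361.0 * 0.859
P = 231.4231 W

231.4231 W


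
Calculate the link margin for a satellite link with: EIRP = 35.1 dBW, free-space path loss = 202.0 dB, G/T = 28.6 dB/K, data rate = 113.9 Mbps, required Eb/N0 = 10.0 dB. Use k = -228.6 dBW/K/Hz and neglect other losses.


C/N0 = EIRP - FSPL + G/T - k = 35.1 - 202.0 + 28.6 - (-228.6)
C/N0 = 90.3000 dB-Hz
R_b = 113.9 Mbps = 1.139e+08 bps -> 10*log10(R_b) = 80.5652 dB-Hz
Eb/N0 = C/N0 - 10*log10(R_b) = 90.3000 - 80.5652 = 9.7348 dB
Margin = Eb/N0 - Eb/N0_req = 9.7348 - 10.0 = -0.2652372 dB (negative margin: link does not close)

-0.2652 dB


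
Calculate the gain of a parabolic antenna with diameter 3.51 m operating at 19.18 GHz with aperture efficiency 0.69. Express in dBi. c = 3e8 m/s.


lambda = c/f = 3e8 / 1.918e+10 = 0.01564129 m
G = eta*(pi*D/lambda)^2 = 0.69*(pi*3.51/0.01564129)^2
G = 342939.7013 (linear)
G = 10*log10(342939.7013) = 55.3522 dBi

55.3522 dBi


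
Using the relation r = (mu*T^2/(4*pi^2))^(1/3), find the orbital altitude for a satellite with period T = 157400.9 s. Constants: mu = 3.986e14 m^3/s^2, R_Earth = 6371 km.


T = 157400.9 s
r = (mu*T^2/(4*pi^2))^(1/3) = (3.986e14 * 157400.9^2 / (4*pi^2))^(1/3)
r = 6.3008237e+07 m = 63008.2368 km
alt = r - R_E = 63008.2368 - 6371 = 56637.2368 km

56637.2368 km


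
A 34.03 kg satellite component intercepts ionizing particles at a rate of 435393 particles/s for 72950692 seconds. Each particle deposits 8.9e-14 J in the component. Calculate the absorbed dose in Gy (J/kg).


Total energy deposited = rate * time * E_per
  = 435393 * 72950692 * 8.9e-14 = 2.8268 J
Dose = E_total / mass = 2.8268 / 34.03
Dose = 0.08306899 Gy

0.0831 Gy


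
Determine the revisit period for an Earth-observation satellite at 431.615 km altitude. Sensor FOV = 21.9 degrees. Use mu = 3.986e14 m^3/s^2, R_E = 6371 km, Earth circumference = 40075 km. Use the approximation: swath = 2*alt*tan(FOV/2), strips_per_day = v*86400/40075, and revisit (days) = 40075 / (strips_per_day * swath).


swath = 2*431.615*tan(0.1911136) = 167.0133 km
v = sqrt(mu/r) = 7654.7445 m/s = 7.6547 km/s
strips/day = v*86400/40075 = 7.6547*86400/40075 = 16.5033
coverage/day = strips * swath = 16.5033 * 167.0133 = 2756.2709 km
revisit = 40075 / 2756.2709 = 14.5396 days

14.5396 days


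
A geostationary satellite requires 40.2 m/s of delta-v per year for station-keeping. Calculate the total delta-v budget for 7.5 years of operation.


dV = rate * years = 40.2 * 7.5
dV = 301.5000 m/s

301.5000 m/s


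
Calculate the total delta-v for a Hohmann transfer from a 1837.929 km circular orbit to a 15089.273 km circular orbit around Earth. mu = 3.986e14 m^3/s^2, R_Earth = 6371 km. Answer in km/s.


r1 = 8208.9290 km = 8.208929e+06 m
r2 = 21460.2730 km = 2.1460273e+07 m
dv1 = sqrt(mu/r1)*(sqrt(2*r2/(r1+r2)) - 1) = 1412.9015 m/s
dv2 = sqrt(mu/r2)*(1 - sqrt(2*r1/(r1+r2))) = 1103.7925 m/s
total dv = |dv1| + |dv2| = 1412.9015 + 1103.7925 = 2516.6941 m/s = 2.5167 km/s

2.5167 km/s


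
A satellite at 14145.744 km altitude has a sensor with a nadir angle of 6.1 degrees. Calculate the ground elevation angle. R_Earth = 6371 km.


r = R_E + alt = 20516.7440 km
Law of sines in the satellite / Earth-center / ground-point triangle:
  sin(nadir)/R_E = sin(90 + el)/r  =>  cos(el) = (r/R_E)*sin(nadir)
cos(el) = (20516.7440 / 6371.0000) * sin(6.1 deg) = 0.3422057
el = arccos(0.3422057) = 69.9887 deg
(Earth-central angle = 90 - nadir - el = 13.9113 deg)

69.9887 degrees


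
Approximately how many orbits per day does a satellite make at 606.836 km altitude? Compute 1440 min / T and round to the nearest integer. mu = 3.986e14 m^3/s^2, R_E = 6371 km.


r = 6.977836e+06 m
T = 2*pi*sqrt(r^3/mu) = 5800.8597 s = 96.6810 min
revs/day = 1440 / 96.6810 = 14.8943
Rounded: 15 revolutions per day

15 revolutions per day


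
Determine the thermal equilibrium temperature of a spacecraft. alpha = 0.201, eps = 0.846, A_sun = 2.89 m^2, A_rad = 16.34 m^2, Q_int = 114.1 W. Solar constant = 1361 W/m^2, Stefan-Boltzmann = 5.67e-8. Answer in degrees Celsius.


Numerator = alpha*S*A_sun + Q_int = 0.201*1361*2.89 + 114.1 = 904.6913 W
Denominator = eps*sigma*A_rad = 0.846*5.67e-8*16.34 = 7.8380039e-07 W/K^4
T^4 = 1.1542368e+09 K^4
T = 184.3205 K = -88.8295 C

-88.8295 degrees Celsius
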